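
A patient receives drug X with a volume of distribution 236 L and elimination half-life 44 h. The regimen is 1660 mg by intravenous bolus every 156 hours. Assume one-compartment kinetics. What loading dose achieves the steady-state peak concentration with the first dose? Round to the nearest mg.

1815 mg

f = (1/2)^(156/44) ≈ 0.085647; accumulation ratio R = 1/(1−f) ≈ 1.09367.
Loading dose to hit Cmax,ss on first dose: D_load = D_maint·R ≈ 1660 × 1.09367 ≈ 1815.49 mg.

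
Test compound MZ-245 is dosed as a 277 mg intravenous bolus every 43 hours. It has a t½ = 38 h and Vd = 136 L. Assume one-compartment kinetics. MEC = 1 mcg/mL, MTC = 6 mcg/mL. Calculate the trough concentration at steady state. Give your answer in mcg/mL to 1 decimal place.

k = ln2/t½ = ln2/38 ≈ 0.018241 h⁻¹; fraction remaining f = e^(−kτ) = e^(−0.018241×43) ≈ 0.4564.
At steady state, accumulation factor R = 1/(1 − e^(−kτ)) ≈ 1.8396.
Each bolus raises the concentration by D/Vd = 277/136 ≈ 2.037 mcg/mL.
Cmax,ss = C₀/(1 − f) ≈ 2.037/0.5436 ≈ 3.747 mcg/mL.
Steady-state trough Cmin,ss = Cmax,ss·f ≈ 3.747 × 0.4564 ≈ 1.710 mcg/mL.
Trough 1.7 mcg/mL vs MEC 1 mcg/mL: adequate.

1.7 mcg/mL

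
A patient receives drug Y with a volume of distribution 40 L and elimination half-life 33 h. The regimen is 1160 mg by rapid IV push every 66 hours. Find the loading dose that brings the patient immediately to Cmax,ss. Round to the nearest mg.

f = (1/2)^(66/33) ≈ 0.250000; accumulation ratio R = 1/(1−f) ≈ 1.33333.
Loading dose to hit Cmax,ss on first dose: D_load = D_maint·R ≈ 1160 × 1.33333 ≈ 1546.66 mg.

1547 mg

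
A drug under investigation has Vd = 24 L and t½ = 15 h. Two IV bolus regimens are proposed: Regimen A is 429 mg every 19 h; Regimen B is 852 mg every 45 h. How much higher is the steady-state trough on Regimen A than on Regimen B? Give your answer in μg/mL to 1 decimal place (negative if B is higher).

Regimen A: f = (1/2)^(19/15) ≈ 0.4156; Cmin,ss = (429/24)·f/(1−f) ≈ 12.712 μg/mL.
Regimen B: f = (1/2)^(45/15) ≈ 0.1250; Cmin,ss = (852/24)·f/(1−f) ≈ 5.071 μg/mL.
Difference ≈ 12.712 − 5.071 ≈ 7.641 μg/mL.

7.6 μg/mL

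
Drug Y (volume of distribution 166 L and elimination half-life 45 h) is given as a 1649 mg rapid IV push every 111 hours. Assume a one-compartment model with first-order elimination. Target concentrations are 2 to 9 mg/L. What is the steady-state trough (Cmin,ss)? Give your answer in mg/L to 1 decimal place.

k = ln2/t½ = ln2/45 ≈ 0.015403 h⁻¹; fraction remaining f = e^(−kτ) = e^(−0.015403×111) ≈ 0.1809.
Each bolus raises the concentration by D/Vd = 1649/166 ≈ 9.934 mg/L.
Steady-state trough Cmin,ss = C₀·f/(1−f) ≈ 9.934 × 0.1809/0.8191 ≈ 2.194 mg/L.
Trough 2.2 mg/L vs MEC 2 mg/L: adequate.

2.2 mg/L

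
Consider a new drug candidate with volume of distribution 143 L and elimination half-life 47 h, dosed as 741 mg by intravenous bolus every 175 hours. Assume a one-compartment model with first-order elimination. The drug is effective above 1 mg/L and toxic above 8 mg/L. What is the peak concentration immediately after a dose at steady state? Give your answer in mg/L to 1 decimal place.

5.6 mg/L

Over one 175-h interval, 175/47 ≈ 3.7234 half-lives elapse, leaving f ≈ 0.0757 of each dose.
Accumulation ratio R = 1/(1 − f) ≈ 1/0.9243 ≈ 1.0819.
Single-dose peak C₀ = D/Vd = 741/143 ≈ 5.182 mg/L.
Steady-state peak Cmax,ss = C₀·R ≈ 5.182 × 1.0819 ≈ 5.606 mg/L.
Peak 5.6 mg/L vs MTC 8 mg/L: below toxic threshold.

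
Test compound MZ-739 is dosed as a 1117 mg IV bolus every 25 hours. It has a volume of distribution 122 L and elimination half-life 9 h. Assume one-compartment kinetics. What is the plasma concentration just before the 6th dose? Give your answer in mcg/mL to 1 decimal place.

f = (1/2)^(τ/t½) = (1/2)^(25/9) ≈ 0.1458.
C₀ = D/Vd = 1117/122 ≈ 9.156 mcg/mL.
Before the 6th dose, 5 doses have been given. Superposition: Cmin = C₀·(f + f² + … + f^5).
≈ 9.156 × (0.1458 + 0.0213 + 0.0031 + 0.0005 + 0.0001) ≈ 9.156 × 0.1708 ≈ 1.564 mcg/mL.

1.6 mcg/mL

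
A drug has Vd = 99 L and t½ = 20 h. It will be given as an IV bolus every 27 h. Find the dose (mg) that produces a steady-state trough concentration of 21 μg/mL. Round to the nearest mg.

3221 mg

τ/t½ = 27/20 ≈ 1.35, so f = (1/2)^(27/20) ≈ 0.392292.
Cmin,ss = (D/Vd)·f/(1−f), so D = Cmin,ss·Vd·(1−f)/f.
D = 21 × 99 × (1−f)/f ≈ 21 × 99 × 1.54912 ≈ 3220.62 mg.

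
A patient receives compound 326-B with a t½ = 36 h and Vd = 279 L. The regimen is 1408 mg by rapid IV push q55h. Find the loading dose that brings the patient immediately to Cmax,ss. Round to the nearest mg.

f = (1/2)^(55/36) ≈ 0.346811; accumulation ratio R = 1/(1−f) ≈ 1.53095.
Loading dose to hit Cmax,ss on first dose: D_load = D_maint·R ≈ 1408 × 1.53095 ≈ 2155.58 mg.

2156 mg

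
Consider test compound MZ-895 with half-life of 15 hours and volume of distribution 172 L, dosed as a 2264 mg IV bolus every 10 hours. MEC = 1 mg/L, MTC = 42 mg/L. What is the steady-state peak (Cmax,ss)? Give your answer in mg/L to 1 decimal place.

35.6 mg/L

Over one 10-h interval, 10/15 ≈ 0.66667 half-lives elapse, leaving f ≈ 0.6300 of each dose.
Accumulation ratio R = 1/(1 − f) ≈ 1/0.3700 ≈ 2.7027.
Single-dose peak C₀ = D/Vd = 2264/172 ≈ 13.163 mg/L.
Cmax,ss = C₀/(1 − f) ≈ 13.163/0.3700 ≈ 35.576 mg/L.
Peak 35.6 mg/L vs MTC 42 mg/L: below toxic threshold.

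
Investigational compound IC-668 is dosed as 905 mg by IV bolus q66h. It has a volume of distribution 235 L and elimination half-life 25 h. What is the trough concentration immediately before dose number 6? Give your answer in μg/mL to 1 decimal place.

0.7 μg/mL

f = (1/2)^(τ/t½) = (1/2)^(66/25) ≈ 0.1604.
C₀ = D/Vd = 905/235 ≈ 3.851 μg/mL.
Before the 6th dose, 5 doses have been given. Superposition: Cmin = C₀·(f + f² + … + f^5).
≈ 3.851 × (0.1604 + 0.0257 + 0.0041 + 0.0007 + 0.0001) ≈ 3.851 × 0.1910 ≈ 0.736 μg/mL.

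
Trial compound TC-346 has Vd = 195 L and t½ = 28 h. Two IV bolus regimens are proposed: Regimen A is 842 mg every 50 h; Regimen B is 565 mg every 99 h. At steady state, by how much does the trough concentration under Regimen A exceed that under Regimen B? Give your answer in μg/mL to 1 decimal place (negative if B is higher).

Regimen A: f = (1/2)^(50/28) ≈ 0.2900; Cmin,ss = (842/195)·f/(1−f) ≈ 1.764 μg/mL.
Regimen B: f = (1/2)^(99/28) ≈ 0.0862; Cmin,ss = (565/195)·f/(1−f) ≈ 0.273 μg/mL.
Difference ≈ 1.764 − 0.273 ≈ 1.491 μg/mL.

1.5 μg/mL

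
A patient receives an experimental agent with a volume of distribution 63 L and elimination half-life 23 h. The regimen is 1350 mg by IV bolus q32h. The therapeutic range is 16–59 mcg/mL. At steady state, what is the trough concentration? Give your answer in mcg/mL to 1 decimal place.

τ/t½ = 32/23 ≈ 1.3913, so fraction remaining f = (1/2)^(32/23) ≈ 0.3812.
At steady state, accumulation factor R = 1/(1 − e^(−kτ)) ≈ 1.6160.
Single-dose peak C₀ = D/Vd = 1350/63 ≈ 21.429 mcg/mL.
Steady-state peak Cmax,ss = C₀·R ≈ 21.429 × 1.6160 ≈ 34.629 mcg/mL.
Steady-state trough Cmin,ss = Cmax,ss·f ≈ 34.629 × 0.3812 ≈ 13.201 mcg/mL.
Trough 13.2 mcg/mL vs MEC 16 mcg/mL: subtherapeutic.

13.2 mcg/mL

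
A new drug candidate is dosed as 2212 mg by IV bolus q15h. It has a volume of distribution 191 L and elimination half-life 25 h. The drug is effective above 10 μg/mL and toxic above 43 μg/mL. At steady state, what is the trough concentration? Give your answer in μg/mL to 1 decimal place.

τ/t½ = 15/25 ≈ 0.6, so fraction remaining f = (1/2)^(15/25) ≈ 0.6598.
At steady state, accumulation factor R = 1/(1 − e^(−kτ)) ≈ 2.9394.
Single-dose peak C₀ = D/Vd = 2212/191 ≈ 11.581 μg/mL.
Steady-state peak Cmax,ss = C₀·R ≈ 11.581 × 2.9394 ≈ 34.041 μg/mL.
Steady-state trough Cmin,ss = Cmax,ss·f ≈ 34.041 × 0.6598 ≈ 22.460 μg/mL.
Trough 22.5 μg/mL vs MEC 10 μg/mL: adequate.

22.5 μg/mL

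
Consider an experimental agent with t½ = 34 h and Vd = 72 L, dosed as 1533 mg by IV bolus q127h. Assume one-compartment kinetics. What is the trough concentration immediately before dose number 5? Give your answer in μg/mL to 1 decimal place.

1.7 μg/mL

f = (1/2)^(τ/t½) = (1/2)^(127/34) ≈ 0.0751.
C₀ = D/Vd = 1533/72 ≈ 21.292 μg/mL.
Before the 5th dose, 4 doses have been given. Superposition: Cmin = C₀·(f + f² + … + f^4).
≈ 21.292 × (0.0751 + 0.0056 + 0.0004 + 0.0000) ≈ 21.292 × 0.0811 ≈ 1.727 μg/mL.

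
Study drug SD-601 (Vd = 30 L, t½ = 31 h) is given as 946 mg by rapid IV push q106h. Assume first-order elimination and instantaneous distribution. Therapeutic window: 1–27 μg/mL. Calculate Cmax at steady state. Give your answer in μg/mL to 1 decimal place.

τ/t½ = 106/31 ≈ 3.4194, so fraction remaining f = (1/2)^(106/31) ≈ 0.0935.
At steady state, accumulation factor R = 1/(1 − e^(−kτ)) ≈ 1.1031.
Single-dose peak C₀ = D/Vd = 946/30 ≈ 31.533 μg/mL.
Steady-state peak Cmax,ss = C₀·R ≈ 31.533 × 1.1031 ≈ 34.784 μg/mL.
Peak 34.8 μg/mL vs MTC 27 μg/mL: exceeds toxic threshold.

34.8 μg/mL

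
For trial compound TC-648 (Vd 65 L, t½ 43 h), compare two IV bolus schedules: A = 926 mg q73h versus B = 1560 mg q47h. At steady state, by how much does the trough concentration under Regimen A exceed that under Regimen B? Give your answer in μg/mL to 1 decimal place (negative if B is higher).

-14.8 μg/mL

Regimen A: f = (1/2)^(73/43) ≈ 0.3083; Cmin,ss = (926/65)·f/(1−f) ≈ 6.350 μg/mL.
Regimen B: f = (1/2)^(47/43) ≈ 0.4688; Cmin,ss = (1560/65)·f/(1−f) ≈ 21.181 μg/mL.
Difference ≈ 6.350 − 21.181 ≈ -14.831 μg/mL.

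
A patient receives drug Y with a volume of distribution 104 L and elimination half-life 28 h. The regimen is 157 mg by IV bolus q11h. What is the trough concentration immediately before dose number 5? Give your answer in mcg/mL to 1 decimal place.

f = (1/2)^(τ/t½) = (1/2)^(11/28) ≈ 0.7616.
C₀ = D/Vd = 157/104 ≈ 1.510 mcg/mL.
Before the 5th dose, 4 doses have been given. Superposition: Cmin = C₀·(f + f² + … + f^4).
≈ 1.510 × (0.7616 + 0.5800 + 0.4418 + 0.3364) ≈ 1.510 × 2.1198 ≈ 3.201 mcg/mL.

3.2 mcg/mL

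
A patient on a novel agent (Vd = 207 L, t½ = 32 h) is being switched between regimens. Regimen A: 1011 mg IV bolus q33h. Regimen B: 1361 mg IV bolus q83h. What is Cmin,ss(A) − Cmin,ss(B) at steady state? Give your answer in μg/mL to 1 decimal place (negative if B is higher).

Regimen A: f = (1/2)^(33/32) ≈ 0.4893; Cmin,ss = (1011/207)·f/(1−f) ≈ 4.679 μg/mL.
Regimen B: f = (1/2)^(83/32) ≈ 0.1657; Cmin,ss = (1361/207)·f/(1−f) ≈ 1.306 μg/mL.
Difference ≈ 4.679 − 1.306 ≈ 3.373 μg/mL.

3.4 μg/mL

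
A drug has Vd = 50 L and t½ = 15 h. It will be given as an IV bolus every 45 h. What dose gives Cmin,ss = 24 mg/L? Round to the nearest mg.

8400 mg

τ/t½ = 45/15 ≈ 3, so f = (1/2)^(45/15) ≈ 0.125000.
Cmin,ss = (D/Vd)·f/(1−f), so D = Cmin,ss·Vd·(1−f)/f.
D = 24 × 50 × (1−f)/f ≈ 24 × 50 × 7.00000 ≈ 8400.00 mg.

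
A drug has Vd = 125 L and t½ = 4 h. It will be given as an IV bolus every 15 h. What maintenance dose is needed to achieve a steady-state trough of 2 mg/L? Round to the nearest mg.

τ/t½ = 15/4 ≈ 3.75, so f = (1/2)^(15/4) ≈ 0.074325.
Cmin,ss = (D/Vd)·f/(1−f), so D = Cmin,ss·Vd·(1−f)/f.
D = 2 × 125 × (1−f)/f ≈ 2 × 125 × 12.45442 ≈ 3113.61 mg.

3114 mg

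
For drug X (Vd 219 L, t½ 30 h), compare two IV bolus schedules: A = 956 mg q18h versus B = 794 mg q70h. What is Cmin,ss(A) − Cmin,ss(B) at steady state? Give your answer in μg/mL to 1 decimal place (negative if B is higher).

Regimen A: f = (1/2)^(18/30) ≈ 0.6598; Cmin,ss = (956/219)·f/(1−f) ≈ 8.466 μg/mL.
Regimen B: f = (1/2)^(70/30) ≈ 0.1984; Cmin,ss = (794/219)·f/(1−f) ≈ 0.897 μg/mL.
Difference ≈ 8.466 − 0.897 ≈ 7.569 μg/mL.

7.6 μg/mL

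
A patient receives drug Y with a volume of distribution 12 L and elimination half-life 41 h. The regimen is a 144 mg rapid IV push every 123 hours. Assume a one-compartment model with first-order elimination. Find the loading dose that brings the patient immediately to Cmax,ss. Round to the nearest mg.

f = (1/2)^(123/41) ≈ 0.125000; accumulation ratio R = 1/(1−f) ≈ 1.14286.
Loading dose to hit Cmax,ss on first dose: D_load = D_maint·R ≈ 144 × 1.14286 ≈ 164.57 mg.

165 mg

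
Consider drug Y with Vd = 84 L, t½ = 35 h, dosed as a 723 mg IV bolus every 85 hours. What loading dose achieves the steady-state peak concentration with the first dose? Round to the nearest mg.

f = (1/2)^(85/35) ≈ 0.185749; accumulation ratio R = 1/(1−f) ≈ 1.22812.
Loading dose to hit Cmax,ss on first dose: D_load = D_maint·R ≈ 723 × 1.22812 ≈ 887.93 mg.

888 mg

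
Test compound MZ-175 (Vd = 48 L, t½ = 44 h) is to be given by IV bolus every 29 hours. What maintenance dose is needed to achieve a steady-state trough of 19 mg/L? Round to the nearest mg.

τ/t½ = 29/44 ≈ 0.65909, so f = (1/2)^(29/44) ≈ 0.633277.
Cmin,ss = (D/Vd)·f/(1−f), so D = Cmin,ss·Vd·(1−f)/f.
D = 19 × 48 × (1−f)/f ≈ 19 × 48 × 0.57909 ≈ 528.13 mg.

528 mg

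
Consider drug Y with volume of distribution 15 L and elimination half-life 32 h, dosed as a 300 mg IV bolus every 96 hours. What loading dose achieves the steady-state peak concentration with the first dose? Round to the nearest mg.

343 mg

f = (1/2)^(96/32) ≈ 0.125000; accumulation ratio R = 1/(1−f) ≈ 1.14286.
Loading dose to hit Cmax,ss on first dose: D_load = D_maint·R ≈ 300 × 1.14286 ≈ 342.86 mg.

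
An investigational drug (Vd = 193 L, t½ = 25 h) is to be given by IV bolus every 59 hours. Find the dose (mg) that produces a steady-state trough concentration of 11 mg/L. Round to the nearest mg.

τ/t½ = 59/25 ≈ 2.36, so f = (1/2)^(59/25) ≈ 0.194791.
Cmin,ss = (D/Vd)·f/(1−f), so D = Cmin,ss·Vd·(1−f)/f.
D = 11 × 193 × (1−f)/f ≈ 11 × 193 × 4.13371 ≈ 8775.87 mg.

8776 mg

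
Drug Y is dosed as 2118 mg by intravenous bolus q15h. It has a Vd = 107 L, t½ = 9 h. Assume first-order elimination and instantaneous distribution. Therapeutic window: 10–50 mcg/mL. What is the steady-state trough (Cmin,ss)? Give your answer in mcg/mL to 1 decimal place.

τ/t½ = 15/9 ≈ 1.6667, so fraction remaining f = (1/2)^(15/9) ≈ 0.3150.
Each bolus raises the concentration by D/Vd = 2118/107 ≈ 19.794 mcg/mL.
Steady-state trough Cmin,ss = C₀·f/(1−f) ≈ 19.794 × 0.3150/0.6850 ≈ 9.102 mcg/mL.
Trough 9.1 mcg/mL vs MEC 10 mcg/mL: subtherapeutic.

9.1 mcg/mL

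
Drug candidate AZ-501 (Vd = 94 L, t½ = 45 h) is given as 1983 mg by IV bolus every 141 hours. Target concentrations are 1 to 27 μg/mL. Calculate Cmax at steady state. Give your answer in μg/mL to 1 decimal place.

23.8 μg/mL

k = ln2/t½ = ln2/45 ≈ 0.015403 h⁻¹; fraction remaining f = e^(−kτ) = e^(−0.015403×141) ≈ 0.1140.
At steady state, accumulation factor R = 1/(1 − e^(−kτ)) ≈ 1.1287.
Single-dose peak C₀ = D/Vd = 1983/94 ≈ 21.096 μg/mL.
Cmax,ss = C₀/(1 − f) ≈ 21.096/0.8860 ≈ 23.810 μg/mL.
Peak 23.8 μg/mL vs MTC 27 μg/mL: below toxic threshold.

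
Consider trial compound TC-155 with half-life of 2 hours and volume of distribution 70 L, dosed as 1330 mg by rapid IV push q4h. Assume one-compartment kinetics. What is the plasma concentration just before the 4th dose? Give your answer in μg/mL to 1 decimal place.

f = (1/2)^(τ/t½) = (1/2)^(4/2) ≈ 0.2500.
C₀ = D/Vd = 1330/70 ≈ 19.000 μg/mL.
Before the 4th dose, 3 doses have been given. Superposition: Cmin = C₀·(f + f² + … + f^3).
≈ 19.000 × (0.2500 + 0.0625 + 0.0156) ≈ 19.000 × 0.3281 ≈ 6.234 μg/mL.

6.2 μg/mL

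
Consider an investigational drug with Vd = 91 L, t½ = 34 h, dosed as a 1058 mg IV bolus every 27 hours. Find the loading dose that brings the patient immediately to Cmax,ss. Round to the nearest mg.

2499 mg

f = (1/2)^(27/34) ≈ 0.576696; accumulation ratio R = 1/(1−f) ≈ 2.36237.
Loading dose to hit Cmax,ss on first dose: D_load = D_maint·R ≈ 1058 × 2.36237 ≈ 2499.39 mg.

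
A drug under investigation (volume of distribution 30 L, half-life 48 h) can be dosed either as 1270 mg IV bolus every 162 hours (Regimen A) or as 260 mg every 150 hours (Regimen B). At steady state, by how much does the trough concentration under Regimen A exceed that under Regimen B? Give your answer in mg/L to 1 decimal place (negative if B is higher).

3.4 mg/L

Regimen A: f = (1/2)^(162/48) ≈ 0.0964; Cmin,ss = (1270/30)·f/(1−f) ≈ 4.516 mg/L.
Regimen B: f = (1/2)^(150/48) ≈ 0.1146; Cmin,ss = (260/30)·f/(1−f) ≈ 1.122 mg/L.
Difference ≈ 4.516 − 1.122 ≈ 3.394 mg/L.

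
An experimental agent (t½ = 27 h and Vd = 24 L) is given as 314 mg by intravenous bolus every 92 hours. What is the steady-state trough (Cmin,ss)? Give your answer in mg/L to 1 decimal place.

τ/t½ = 92/27 ≈ 3.4074, so fraction remaining f = (1/2)^(92/27) ≈ 0.0942.
Accumulation ratio R = 1/(1 − f) ≈ 1/0.9058 ≈ 1.1040.
Each bolus raises the concentration by D/Vd = 314/24 ≈ 13.083 mg/L.
Cmax,ss = C₀/(1 − f) ≈ 13.083/0.9058 ≈ 14.444 mg/L.
Steady-state trough Cmin,ss = Cmax,ss·f ≈ 14.444 × 0.0942 ≈ 1.361 mg/L.

1.4 mg/L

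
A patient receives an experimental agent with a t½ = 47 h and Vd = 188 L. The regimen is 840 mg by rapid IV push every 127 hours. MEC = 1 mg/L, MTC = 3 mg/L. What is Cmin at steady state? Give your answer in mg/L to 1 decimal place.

0.8 mg/L

τ/t½ = 127/47 ≈ 2.7021, so fraction remaining f = (1/2)^(127/47) ≈ 0.1537.
Each bolus raises the concentration by D/Vd = 840/188 ≈ 4.468 mg/L.
Steady-state trough Cmin,ss = C₀·f/(1−f) ≈ 4.468 × 0.1537/0.8463 ≈ 0.811 mg/L.
Trough 0.8 mg/L vs MEC 1 mg/L: subtherapeutic.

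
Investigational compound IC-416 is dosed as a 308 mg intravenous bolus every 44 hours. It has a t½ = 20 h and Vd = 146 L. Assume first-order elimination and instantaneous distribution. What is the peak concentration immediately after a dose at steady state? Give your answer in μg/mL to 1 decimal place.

k = ln2/t½ = ln2/20 ≈ 0.034657 h⁻¹; fraction remaining f = e^(−kτ) = e^(−0.034657×44) ≈ 0.2176.
At steady state, accumulation factor R = 1/(1 − e^(−kτ)) ≈ 1.2781.
Single-dose peak C₀ = D/Vd = 308/146 ≈ 2.110 μg/mL.
Cmax,ss = C₀/(1 − f) ≈ 2.110/0.7824 ≈ 2.697 μg/mL.

2.7 μg/mL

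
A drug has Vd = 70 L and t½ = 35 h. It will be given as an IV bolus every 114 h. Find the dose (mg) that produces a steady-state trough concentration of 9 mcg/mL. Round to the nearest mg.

τ/t½ = 114/35 ≈ 3.2571, so f = (1/2)^(114/35) ≈ 0.104593.
Cmin,ss = (D/Vd)·f/(1−f), so D = Cmin,ss·Vd·(1−f)/f.
D = 9 × 70 × (1−f)/f ≈ 9 × 70 × 8.56087 ≈ 5393.35 mg.

5393 mg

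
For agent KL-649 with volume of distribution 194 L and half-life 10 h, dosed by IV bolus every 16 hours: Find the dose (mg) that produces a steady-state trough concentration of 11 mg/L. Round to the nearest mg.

4335 mg

τ/t½ = 16/10 ≈ 1.6, so f = (1/2)^(16/10) ≈ 0.329877.
Cmin,ss = (D/Vd)·f/(1−f), so D = Cmin,ss·Vd·(1−f)/f.
D = 11 × 194 × (1−f)/f ≈ 11 × 194 × 2.03143 ≈ 4335.07 mg.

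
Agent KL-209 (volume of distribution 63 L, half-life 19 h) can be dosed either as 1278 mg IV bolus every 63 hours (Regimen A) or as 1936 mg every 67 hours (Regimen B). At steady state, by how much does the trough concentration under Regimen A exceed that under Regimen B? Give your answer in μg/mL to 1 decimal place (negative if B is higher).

Regimen A: f = (1/2)^(63/19) ≈ 0.1004; Cmin,ss = (1278/63)·f/(1−f) ≈ 2.264 μg/mL.
Regimen B: f = (1/2)^(67/19) ≈ 0.0868; Cmin,ss = (1936/63)·f/(1−f) ≈ 2.921 μg/mL.
Difference ≈ 2.264 − 2.921 ≈ -0.657 μg/mL.

-0.7 μg/mL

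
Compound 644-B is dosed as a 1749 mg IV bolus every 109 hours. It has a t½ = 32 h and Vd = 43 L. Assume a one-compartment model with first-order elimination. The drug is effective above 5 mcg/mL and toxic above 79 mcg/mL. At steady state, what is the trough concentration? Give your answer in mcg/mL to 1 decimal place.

4.2 mcg/mL

τ/t½ = 109/32 ≈ 3.4062, so fraction remaining f = (1/2)^(109/32) ≈ 0.0943.
Each bolus raises the concentration by D/Vd = 1749/43 ≈ 40.674 mcg/mL.
Steady-state trough Cmin,ss = C₀·f/(1−f) ≈ 40.674 × 0.0943/0.9057 ≈ 4.235 mcg/mL.
Trough 4.2 mcg/mL vs MEC 5 mcg/mL: subtherapeutic.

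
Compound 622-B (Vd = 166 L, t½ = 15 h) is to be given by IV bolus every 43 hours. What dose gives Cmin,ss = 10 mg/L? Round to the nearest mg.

10448 mg

τ/t½ = 43/15 ≈ 2.8667, so f = (1/2)^(43/15) ≈ 0.137103.
Cmin,ss = (D/Vd)·f/(1−f), so D = Cmin,ss·Vd·(1−f)/f.
D = 10 × 166 × (1−f)/f ≈ 10 × 166 × 6.29379 ≈ 10447.69 mg.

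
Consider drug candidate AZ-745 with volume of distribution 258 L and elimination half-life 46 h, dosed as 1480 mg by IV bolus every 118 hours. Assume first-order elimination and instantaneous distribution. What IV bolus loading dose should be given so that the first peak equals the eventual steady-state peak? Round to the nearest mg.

f = (1/2)^(118/46) ≈ 0.168963; accumulation ratio R = 1/(1−f) ≈ 1.20332.
Loading dose to hit Cmax,ss on first dose: D_load = D_maint·R ≈ 1480 × 1.20332 ≈ 1780.91 mg.

1781 mg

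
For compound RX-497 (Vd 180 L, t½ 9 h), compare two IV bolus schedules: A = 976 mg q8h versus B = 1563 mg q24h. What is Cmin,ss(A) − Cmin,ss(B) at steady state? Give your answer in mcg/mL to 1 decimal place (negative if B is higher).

4.7 mcg/mL

Regimen A: f = (1/2)^(8/9) ≈ 0.5400; Cmin,ss = (976/180)·f/(1−f) ≈ 6.365 mcg/mL.
Regimen B: f = (1/2)^(24/9) ≈ 0.1575; Cmin,ss = (1563/180)·f/(1−f) ≈ 1.623 mcg/mL.
Difference ≈ 6.365 − 1.623 ≈ 4.742 mcg/mL.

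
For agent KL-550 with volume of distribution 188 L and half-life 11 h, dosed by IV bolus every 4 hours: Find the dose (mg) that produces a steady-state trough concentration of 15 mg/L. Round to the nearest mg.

τ/t½ = 4/11 ≈ 0.36364, so f = (1/2)^(4/11) ≈ 0.777203.
Cmin,ss = (D/Vd)·f/(1−f), so D = Cmin,ss·Vd·(1−f)/f.
D = 15 × 188 × (1−f)/f ≈ 15 × 188 × 0.28667 ≈ 808.41 mg.

808 mg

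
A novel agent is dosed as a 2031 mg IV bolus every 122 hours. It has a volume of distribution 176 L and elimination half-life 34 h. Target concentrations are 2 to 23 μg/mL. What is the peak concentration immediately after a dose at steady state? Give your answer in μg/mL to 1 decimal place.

Over one 122-h interval, 122/34 ≈ 3.5882 half-lives elapse, leaving f ≈ 0.0831 of each dose.
At steady state, accumulation factor R = 1/(1 − e^(−kτ)) ≈ 1.0906.
Each bolus raises the concentration by D/Vd = 2031/176 ≈ 11.540 μg/mL.
Steady-state peak Cmax,ss = C₀·R ≈ 11.540 × 1.0906 ≈ 12.586 μg/mL.
Peak 12.6 μg/mL vs MTC 23 μg/mL: below toxic threshold.

12.6 μg/mL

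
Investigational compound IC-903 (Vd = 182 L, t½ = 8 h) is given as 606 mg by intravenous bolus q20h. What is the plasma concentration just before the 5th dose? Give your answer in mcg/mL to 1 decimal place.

0.7 mcg/mL

f = (1/2)^(τ/t½) = (1/2)^(20/8) ≈ 0.1768.
C₀ = D/Vd = 606/182 ≈ 3.330 mcg/mL.
Before the 5th dose, 4 doses have been given. Superposition: Cmin = C₀·(f + f² + … + f^4).
≈ 3.330 × (0.1768 + 0.0313 + 0.0055 + 0.0010) ≈ 3.330 × 0.2146 ≈ 0.715 mcg/mL.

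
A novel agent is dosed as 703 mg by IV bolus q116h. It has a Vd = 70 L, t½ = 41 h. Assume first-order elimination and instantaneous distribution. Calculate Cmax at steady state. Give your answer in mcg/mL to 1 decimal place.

τ/t½ = 116/41 ≈ 2.8293, so fraction remaining f = (1/2)^(116/41) ≈ 0.1407.
Accumulation ratio R = 1/(1 − f) ≈ 1/0.8593 ≈ 1.1637.
Each bolus raises the concentration by D/Vd = 703/70 ≈ 10.043 mcg/mL.
Steady-state peak Cmax,ss = C₀·R ≈ 10.043 × 1.1637 ≈ 11.687 mcg/mL.

11.7 mcg/mL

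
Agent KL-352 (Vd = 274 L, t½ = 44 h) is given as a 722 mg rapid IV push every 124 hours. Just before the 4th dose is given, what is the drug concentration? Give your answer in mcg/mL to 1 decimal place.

f = (1/2)^(τ/t½) = (1/2)^(124/44) ≈ 0.1418.
C₀ = D/Vd = 722/274 ≈ 2.635 mcg/mL.
Before the 4th dose, 3 doses have been given. Superposition: Cmin = C₀·(f + f² + … + f^3).
≈ 2.635 × (0.1418 + 0.0201 + 0.0029) ≈ 2.635 × 0.1648 ≈ 0.434 mcg/mL.

0.4 mcg/mL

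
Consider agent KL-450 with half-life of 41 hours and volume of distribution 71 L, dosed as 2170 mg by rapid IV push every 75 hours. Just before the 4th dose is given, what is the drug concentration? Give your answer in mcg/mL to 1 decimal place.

11.7 mcg/mL

f = (1/2)^(τ/t½) = (1/2)^(75/41) ≈ 0.2814.
C₀ = D/Vd = 2170/71 ≈ 30.563 mcg/mL.
Before the 4th dose, 3 doses have been given. Superposition: Cmin = C₀·(f + f² + … + f^3).
≈ 30.563 × (0.2814 + 0.0792 + 0.0223) ≈ 30.563 × 0.3829 ≈ 11.703 mcg/mL.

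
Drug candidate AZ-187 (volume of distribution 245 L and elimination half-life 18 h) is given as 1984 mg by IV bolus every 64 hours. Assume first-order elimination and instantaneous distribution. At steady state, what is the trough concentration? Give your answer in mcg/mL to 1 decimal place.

Over one 64-h interval, 64/18 ≈ 3.5556 half-lives elapse, leaving f ≈ 0.0850 of each dose.
At steady state, accumulation factor R = 1/(1 − e^(−kτ)) ≈ 1.0929.
Single-dose peak C₀ = D/Vd = 1984/245 ≈ 8.098 mcg/mL.
Steady-state peak Cmax,ss = C₀·R ≈ 8.098 × 1.0929 ≈ 8.850 mcg/mL.
Steady-state trough Cmin,ss = Cmax,ss·f ≈ 8.850 × 0.0850 ≈ 0.752 mcg/mL.

0.8 mcg/mL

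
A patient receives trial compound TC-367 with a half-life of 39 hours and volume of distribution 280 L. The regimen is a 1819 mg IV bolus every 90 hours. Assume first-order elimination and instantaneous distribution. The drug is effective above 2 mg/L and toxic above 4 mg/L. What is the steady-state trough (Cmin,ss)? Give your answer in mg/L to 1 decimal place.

1.6 mg/L

τ/t½ = 90/39 ≈ 2.3077, so fraction remaining f = (1/2)^(90/39) ≈ 0.2020.
Single-dose peak C₀ = D/Vd = 1819/280 ≈ 6.496 mg/L.
Steady-state trough Cmin,ss = C₀·f/(1−f) ≈ 6.496 × 0.2020/0.7980 ≈ 1.644 mg/L.
Trough 1.6 mg/L vs MEC 2 mg/L: subtherapeutic.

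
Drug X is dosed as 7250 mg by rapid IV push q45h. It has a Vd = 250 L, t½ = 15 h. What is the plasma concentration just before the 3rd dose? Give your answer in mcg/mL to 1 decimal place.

4.1 mcg/mL

f = (1/2)^(τ/t½) = (1/2)^(45/15) ≈ 0.1250.
C₀ = D/Vd = 7250/250 ≈ 29.000 mcg/mL.
Before the 3rd dose, 2 doses have been given. Superposition: Cmin = C₀·(f + f²).
≈ 29.000 × (0.1250 + 0.0156) ≈ 29.000 × 0.1406 ≈ 4.077 mcg/mL.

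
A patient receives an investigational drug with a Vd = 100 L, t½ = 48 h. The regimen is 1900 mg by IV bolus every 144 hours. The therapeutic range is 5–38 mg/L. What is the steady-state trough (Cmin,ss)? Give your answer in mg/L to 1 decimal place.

2.7 mg/L

τ = 144 h = 3 half-lives, so f = (1/2)^3 = 0.125.
Accumulation ratio R = 1/(1 − f) = 1/0.875 = 8/7.
Single-dose peak C₀ = D/Vd = 1900/100 = 19 mg/L.
Steady-state peak Cmax,ss = C₀·R = 19 × 8/7 ≈ 21.714 mg/L.
Steady-state trough Cmin,ss = Cmax,ss·f ≈ 21.714 × 0.125 ≈ 2.714 mg/L.
Trough 2.7 mg/L vs MEC 5 mg/L: subtherapeutic.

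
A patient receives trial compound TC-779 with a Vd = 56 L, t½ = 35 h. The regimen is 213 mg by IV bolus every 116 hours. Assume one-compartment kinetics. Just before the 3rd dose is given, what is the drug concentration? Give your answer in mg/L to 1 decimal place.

f = (1/2)^(τ/t½) = (1/2)^(116/35) ≈ 0.1005.
C₀ = D/Vd = 213/56 ≈ 3.804 mg/L.
Before the 3rd dose, 2 doses have been given. Superposition: Cmin = C₀·(f + f²).
≈ 3.804 × (0.1005 + 0.0101) ≈ 3.804 × 0.1106 ≈ 0.421 mg/L.

0.4 mg/L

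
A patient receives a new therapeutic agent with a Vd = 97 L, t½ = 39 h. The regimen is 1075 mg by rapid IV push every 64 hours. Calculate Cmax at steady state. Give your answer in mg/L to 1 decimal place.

16.3 mg/L

τ/t½ = 64/39 ≈ 1.641, so fraction remaining f = (1/2)^(64/39) ≈ 0.3206.
Accumulation ratio R = 1/(1 − f) ≈ 1/0.6794 ≈ 1.4719.
Each bolus raises the concentration by D/Vd = 1075/97 ≈ 11.082 mg/L.
Steady-state peak Cmax,ss = C₀·R ≈ 11.082 × 1.4719 ≈ 16.312 mg/L.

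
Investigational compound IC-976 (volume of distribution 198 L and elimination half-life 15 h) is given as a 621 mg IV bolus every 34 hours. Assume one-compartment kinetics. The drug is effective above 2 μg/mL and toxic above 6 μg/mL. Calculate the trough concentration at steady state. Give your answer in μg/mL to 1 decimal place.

k = ln2/t½ = ln2/15 ≈ 0.046210 h⁻¹; fraction remaining f = e^(−kτ) = e^(−0.046210×34) ≈ 0.2078.
At steady state, accumulation factor R = 1/(1 − e^(−kτ)) ≈ 1.2623.
Each bolus raises the concentration by D/Vd = 621/198 ≈ 3.136 μg/mL.
Cmax,ss = C₀/(1 − f) ≈ 3.136/0.7922 ≈ 3.959 μg/mL.
One interval later, Cmin,ss = Cmax,ss·e^(−kτ) ≈ 3.959 × 0.2078 ≈ 0.823 μg/mL.
Trough 0.8 μg/mL vs MEC 2 μg/mL: subtherapeutic.

0.8 μg/mL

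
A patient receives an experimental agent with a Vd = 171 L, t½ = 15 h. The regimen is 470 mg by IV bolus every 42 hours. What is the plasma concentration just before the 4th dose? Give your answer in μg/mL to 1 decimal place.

f = (1/2)^(τ/t½) = (1/2)^(42/15) ≈ 0.1436.
C₀ = D/Vd = 470/171 ≈ 2.749 μg/mL.
Before the 4th dose, 3 doses have been given. Superposition: Cmin = C₀·(f + f² + … + f^3).
≈ 2.749 × (0.1436 + 0.0206 + 0.0030) ≈ 2.749 × 0.1672 ≈ 0.460 μg/mL.

0.5 μg/mL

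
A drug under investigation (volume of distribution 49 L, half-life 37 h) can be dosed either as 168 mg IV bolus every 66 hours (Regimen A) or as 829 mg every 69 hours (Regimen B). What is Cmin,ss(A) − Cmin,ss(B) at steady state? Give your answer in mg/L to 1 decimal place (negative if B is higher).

-5.0 mg/L

Regimen A: f = (1/2)^(66/37) ≈ 0.2904; Cmin,ss = (168/49)·f/(1−f) ≈ 1.403 mg/L.
Regimen B: f = (1/2)^(69/37) ≈ 0.2745; Cmin,ss = (829/49)·f/(1−f) ≈ 6.401 mg/L.
Difference ≈ 1.403 − 6.401 ≈ -4.998 mg/L.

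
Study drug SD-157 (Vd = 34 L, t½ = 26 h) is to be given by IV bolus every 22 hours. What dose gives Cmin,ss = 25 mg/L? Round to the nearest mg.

τ/t½ = 22/26 ≈ 0.84615, so f = (1/2)^(22/26) ≈ 0.556266.
Cmin,ss = (D/Vd)·f/(1−f), so D = Cmin,ss·Vd·(1−f)/f.
D = 25 × 34 × (1−f)/f ≈ 25 × 34 × 0.79770 ≈ 678.04 mg.

678 mg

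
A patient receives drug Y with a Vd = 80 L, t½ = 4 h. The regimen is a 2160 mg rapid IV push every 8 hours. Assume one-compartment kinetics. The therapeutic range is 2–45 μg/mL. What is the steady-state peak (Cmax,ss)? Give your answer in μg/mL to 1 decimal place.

36.0 μg/mL

τ = 8 h = 2 half-lives, so f = (1/2)^2 = 0.25.
Accumulation ratio R = 1/(1 − f) = 1/0.75 = 4/3.
Single-dose peak C₀ = D/Vd = 2160/80 = 27 μg/mL.
Steady-state peak Cmax,ss = C₀·R = 27 × 4/3 ≈ 36.000 μg/mL.
Peak 36.0 μg/mL vs MTC 45 μg/mL: below toxic threshold.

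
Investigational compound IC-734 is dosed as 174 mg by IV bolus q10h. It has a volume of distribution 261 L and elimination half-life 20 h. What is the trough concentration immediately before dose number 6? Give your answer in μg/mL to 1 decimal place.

1.3 μg/mL

f = (1/2)^(τ/t½) = (1/2)^(10/20) ≈ 0.7071.
C₀ = D/Vd = 174/261 ≈ 0.667 μg/mL.
Before the 6th dose, 5 doses have been given. Superposition: Cmin = C₀·(f + f² + … + f^5).
≈ 0.667 × (0.7071 + 0.5000 + 0.3535 + 0.2500 + 0.1768) ≈ 0.667 × 1.9874 ≈ 1.326 μg/mL.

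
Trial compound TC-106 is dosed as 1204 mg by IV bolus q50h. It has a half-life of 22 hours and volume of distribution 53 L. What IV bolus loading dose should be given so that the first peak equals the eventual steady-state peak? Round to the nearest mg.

f = (1/2)^(50/22) ≈ 0.206938; accumulation ratio R = 1/(1−f) ≈ 1.26094.
Loading dose to hit Cmax,ss on first dose: D_load = D_maint·R ≈ 1204 × 1.26094 ≈ 1518.17 mg.

1518 mg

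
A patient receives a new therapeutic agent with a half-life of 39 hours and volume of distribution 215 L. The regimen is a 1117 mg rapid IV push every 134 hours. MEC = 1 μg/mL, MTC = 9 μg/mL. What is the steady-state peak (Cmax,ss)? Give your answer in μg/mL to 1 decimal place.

5.7 μg/mL

k = ln2/t½ = ln2/39 ≈ 0.017773 h⁻¹; fraction remaining f = e^(−kτ) = e^(−0.017773×134) ≈ 0.0924.
At steady state, accumulation factor R = 1/(1 − e^(−kτ)) ≈ 1.1018.
Single-dose peak C₀ = D/Vd = 1117/215 ≈ 5.195 μg/mL.
Cmax,ss = C₀/(1 − f) ≈ 5.195/0.9076 ≈ 5.724 μg/mL.
Peak 5.7 μg/mL vs MTC 9 μg/mL: below toxic threshold.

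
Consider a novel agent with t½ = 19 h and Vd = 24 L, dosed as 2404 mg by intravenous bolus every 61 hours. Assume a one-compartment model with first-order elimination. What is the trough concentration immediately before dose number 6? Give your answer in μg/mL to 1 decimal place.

12.1 μg/mL

f = (1/2)^(τ/t½) = (1/2)^(61/19) ≈ 0.1080.
C₀ = D/Vd = 2404/24 ≈ 100.167 μg/mL.
Before the 6th dose, 5 doses have been given. Superposition: Cmin = C₀·(f + f² + … + f^5).
≈ 100.167 × (0.1080 + 0.0117 + 0.0013 + 0.0001 + 0.0000) ≈ 100.167 × 0.1211 ≈ 12.130 μg/mL.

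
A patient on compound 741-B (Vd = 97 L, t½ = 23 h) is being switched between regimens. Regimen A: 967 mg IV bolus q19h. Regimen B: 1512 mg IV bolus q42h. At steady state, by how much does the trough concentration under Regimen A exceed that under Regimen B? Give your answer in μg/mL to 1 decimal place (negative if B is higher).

Regimen A: f = (1/2)^(19/23) ≈ 0.5641; Cmin,ss = (967/97)·f/(1−f) ≈ 12.901 μg/mL.
Regimen B: f = (1/2)^(42/23) ≈ 0.2820; Cmin,ss = (1512/97)·f/(1−f) ≈ 6.122 μg/mL.
Difference ≈ 12.901 − 6.122 ≈ 6.779 μg/mL.

6.8 μg/mL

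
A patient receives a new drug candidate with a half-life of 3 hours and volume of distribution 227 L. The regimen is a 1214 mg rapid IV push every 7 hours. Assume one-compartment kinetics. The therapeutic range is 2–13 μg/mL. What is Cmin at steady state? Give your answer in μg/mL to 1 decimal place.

1.3 μg/mL

τ/t½ = 7/3 ≈ 2.3333, so fraction remaining f = (1/2)^(7/3) ≈ 0.1984.
At steady state, accumulation factor R = 1/(1 − e^(−kτ)) ≈ 1.2475.
Each bolus raises the concentration by D/Vd = 1214/227 ≈ 5.348 μg/mL.
Cmax,ss = C₀/(1 − f) ≈ 5.348/0.8016 ≈ 6.672 μg/mL.
One interval later, Cmin,ss = Cmax,ss·e^(−kτ) ≈ 6.672 × 0.1984 ≈ 1.324 μg/mL.
Trough 1.3 μg/mL vs MEC 2 μg/mL: subtherapeutic.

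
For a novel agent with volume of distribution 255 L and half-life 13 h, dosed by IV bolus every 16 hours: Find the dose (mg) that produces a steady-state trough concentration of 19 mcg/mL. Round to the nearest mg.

τ/t½ = 16/13 ≈ 1.2308, so f = (1/2)^(16/13) ≈ 0.426090.
Cmin,ss = (D/Vd)·f/(1−f), so D = Cmin,ss·Vd·(1−f)/f.
D = 19 × 255 × (1−f)/f ≈ 19 × 255 × 1.34692 ≈ 6525.83 mg.

6526 mg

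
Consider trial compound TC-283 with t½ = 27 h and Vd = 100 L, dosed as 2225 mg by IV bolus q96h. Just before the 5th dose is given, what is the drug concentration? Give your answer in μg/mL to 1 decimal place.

2.1 μg/mL

f = (1/2)^(τ/t½) = (1/2)^(96/27) ≈ 0.0850.
C₀ = D/Vd = 2225/100 ≈ 22.250 μg/mL.
Before the 5th dose, 4 doses have been given. Superposition: Cmin = C₀·(f + f² + … + f^4).
≈ 22.250 × (0.0850 + 0.0072 + 0.0006 + 0.0001) ≈ 22.250 × 0.0929 ≈ 2.067 μg/mL.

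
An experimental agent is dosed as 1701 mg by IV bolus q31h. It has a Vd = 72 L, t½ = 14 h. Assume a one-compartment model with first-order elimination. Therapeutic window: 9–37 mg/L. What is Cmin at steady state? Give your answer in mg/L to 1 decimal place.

τ/t½ = 31/14 ≈ 2.2143, so fraction remaining f = (1/2)^(31/14) ≈ 0.2155.
At steady state, accumulation factor R = 1/(1 − e^(−kτ)) ≈ 1.2747.
Single-dose peak C₀ = D/Vd = 1701/72 ≈ 23.625 mg/L.
Steady-state peak Cmax,ss = C₀·R ≈ 23.625 × 1.2747 ≈ 30.115 mg/L.
One interval later, Cmin,ss = Cmax,ss·e^(−kτ) ≈ 30.115 × 0.2155 ≈ 6.490 mg/L.
Trough 6.5 mg/L vs MEC 9 mg/L: subtherapeutic.

6.5 mg/L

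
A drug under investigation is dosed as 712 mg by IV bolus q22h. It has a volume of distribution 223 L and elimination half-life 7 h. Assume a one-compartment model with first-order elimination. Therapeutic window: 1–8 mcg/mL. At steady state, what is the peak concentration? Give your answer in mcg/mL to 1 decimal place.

3.6 mcg/mL

τ/t½ = 22/7 ≈ 3.1429, so fraction remaining f = (1/2)^(22/7) ≈ 0.1132.
Accumulation ratio R = 1/(1 − f) ≈ 1/0.8868 ≈ 1.1276.
Single-dose peak C₀ = D/Vd = 712/223 ≈ 3.193 mcg/mL.
Steady-state peak Cmax,ss = C₀·R ≈ 3.193 × 1.1276 ≈ 3.600 mcg/mL.
Peak 3.6 mcg/mL vs MTC 8 mcg/mL: below toxic threshold.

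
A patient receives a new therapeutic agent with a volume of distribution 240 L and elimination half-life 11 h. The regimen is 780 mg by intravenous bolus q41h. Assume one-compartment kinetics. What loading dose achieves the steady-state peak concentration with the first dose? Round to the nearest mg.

f = (1/2)^(41/11) ≈ 0.075506; accumulation ratio R = 1/(1−f) ≈ 1.08167.
Loading dose to hit Cmax,ss on first dose: D_load = D_maint·R ≈ 780 × 1.08167 ≈ 843.70 mg.

844 mg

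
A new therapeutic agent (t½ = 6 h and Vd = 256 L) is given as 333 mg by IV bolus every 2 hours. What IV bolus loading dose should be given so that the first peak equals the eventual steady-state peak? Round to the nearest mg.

f = (1/2)^(2/6) ≈ 0.793701; accumulation ratio R = 1/(1−f) ≈ 4.84733.
Loading dose to hit Cmax,ss on first dose: D_load = D_maint·R ≈ 333 × 4.84733 ≈ 1614.16 mg.

1614 mg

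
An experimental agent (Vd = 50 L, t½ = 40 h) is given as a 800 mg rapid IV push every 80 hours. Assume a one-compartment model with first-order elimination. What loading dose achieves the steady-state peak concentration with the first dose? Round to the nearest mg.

1067 mg

f = (1/2)^(80/40) ≈ 0.250000; accumulation ratio R = 1/(1−f) ≈ 1.33333.
Loading dose to hit Cmax,ss on first dose: D_load = D_maint·R ≈ 800 × 1.33333 ≈ 1066.66 mg.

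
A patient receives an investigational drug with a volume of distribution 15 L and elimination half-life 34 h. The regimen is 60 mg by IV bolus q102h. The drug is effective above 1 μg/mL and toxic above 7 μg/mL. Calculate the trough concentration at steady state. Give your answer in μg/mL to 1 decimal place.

The dosing interval is 3 half-lives, so f = 2^(−3) = 0.125.
Accumulation ratio R = 1/(1 − f) = 1/0.875 = 8/7.
Single-dose peak C₀ = D/Vd = 60/15 = 4 μg/mL.
Steady-state peak Cmax,ss = C₀·R = 4 × 8/7 ≈ 4.571 μg/mL.
Steady-state trough Cmin,ss = Cmax,ss·f ≈ 4.571 × 0.125 ≈ 0.571 μg/mL.
Trough 0.6 μg/mL vs MEC 1 μg/mL: subtherapeutic.

0.6 μg/mL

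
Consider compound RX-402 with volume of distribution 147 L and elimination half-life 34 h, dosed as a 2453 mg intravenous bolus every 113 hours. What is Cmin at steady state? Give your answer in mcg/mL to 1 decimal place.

k = ln2/t½ = ln2/34 ≈ 0.020387 h⁻¹; fraction remaining f = e^(−kτ) = e^(−0.020387×113) ≈ 0.0999.
Accumulation ratio R = 1/(1 − f) ≈ 1/0.9001 ≈ 1.1110.
Single-dose peak C₀ = D/Vd = 2453/147 ≈ 16.687 mcg/mL.
Cmax,ss = C₀/(1 − f) ≈ 16.687/0.9001 ≈ 18.539 mcg/mL.
One interval later, Cmin,ss = Cmax,ss·e^(−kτ) ≈ 18.539 × 0.0999 ≈ 1.852 mcg/mL.

1.9 mcg/mL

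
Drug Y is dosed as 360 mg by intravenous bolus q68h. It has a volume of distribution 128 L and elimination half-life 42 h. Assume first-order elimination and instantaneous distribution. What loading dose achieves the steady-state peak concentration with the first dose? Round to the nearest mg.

534 mg

f = (1/2)^(68/42) ≈ 0.325550; accumulation ratio R = 1/(1−f) ≈ 1.48269.
Loading dose to hit Cmax,ss on first dose: D_load = D_maint·R ≈ 360 × 1.48269 ≈ 533.77 mg.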